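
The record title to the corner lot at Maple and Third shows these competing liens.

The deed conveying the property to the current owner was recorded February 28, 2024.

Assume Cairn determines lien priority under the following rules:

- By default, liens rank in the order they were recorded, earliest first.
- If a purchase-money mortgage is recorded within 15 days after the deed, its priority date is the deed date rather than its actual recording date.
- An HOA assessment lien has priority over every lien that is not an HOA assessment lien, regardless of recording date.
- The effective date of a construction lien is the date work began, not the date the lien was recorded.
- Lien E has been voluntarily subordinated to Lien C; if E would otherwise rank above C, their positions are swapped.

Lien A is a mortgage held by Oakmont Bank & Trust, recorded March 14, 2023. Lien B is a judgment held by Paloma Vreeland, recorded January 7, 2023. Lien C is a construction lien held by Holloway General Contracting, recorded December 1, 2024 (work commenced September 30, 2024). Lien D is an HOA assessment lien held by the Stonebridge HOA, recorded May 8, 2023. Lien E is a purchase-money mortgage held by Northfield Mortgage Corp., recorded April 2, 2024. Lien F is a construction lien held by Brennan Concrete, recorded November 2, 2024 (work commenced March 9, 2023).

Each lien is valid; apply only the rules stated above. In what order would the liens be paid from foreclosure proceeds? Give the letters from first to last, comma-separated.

Adjusting effective dates: C is treated as recorded September 30, 2024, the work-commencement date; E was recorded 34 days after the deed, outside the 15-day window, so it keeps its recording date; F relates back to March 9, 2023 (work commenced).
D, as an HOA assessment lien, has superpriority and ranks first.
Remaining liens by effective date: B (January 7, 2023), F (March 9, 2023), A (March 14, 2023), E (April 2, 2024), C (September 30, 2024).
The subordination applies — E was senior to C — so E and C swap.

D, B, F, A, C, E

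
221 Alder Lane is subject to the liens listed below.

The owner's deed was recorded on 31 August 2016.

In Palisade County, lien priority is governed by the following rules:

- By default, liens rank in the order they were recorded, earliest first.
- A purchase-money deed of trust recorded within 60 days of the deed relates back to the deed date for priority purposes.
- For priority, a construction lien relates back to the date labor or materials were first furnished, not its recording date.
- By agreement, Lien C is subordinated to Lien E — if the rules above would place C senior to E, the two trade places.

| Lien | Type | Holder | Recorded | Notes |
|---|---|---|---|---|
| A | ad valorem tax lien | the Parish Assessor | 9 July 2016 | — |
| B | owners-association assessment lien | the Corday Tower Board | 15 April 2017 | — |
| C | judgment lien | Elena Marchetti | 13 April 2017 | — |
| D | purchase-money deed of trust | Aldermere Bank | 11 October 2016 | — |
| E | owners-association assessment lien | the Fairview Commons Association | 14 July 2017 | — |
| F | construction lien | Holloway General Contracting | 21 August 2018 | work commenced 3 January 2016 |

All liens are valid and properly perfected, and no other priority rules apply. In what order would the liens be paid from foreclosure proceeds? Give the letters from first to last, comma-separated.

F, A, D, E, B, C

Adjusting effective dates: D's effective date is the deed date, 31 August 2016; F's effective date is 3 January 2016, when work began.
Sorted by effective date: F (3 January 2016), A (9 July 2016), D (31 August 2016), C (13 April 2017), B (15 April 2017), E (14 July 2017).
C is senior to E before the subordination, so the two trade places.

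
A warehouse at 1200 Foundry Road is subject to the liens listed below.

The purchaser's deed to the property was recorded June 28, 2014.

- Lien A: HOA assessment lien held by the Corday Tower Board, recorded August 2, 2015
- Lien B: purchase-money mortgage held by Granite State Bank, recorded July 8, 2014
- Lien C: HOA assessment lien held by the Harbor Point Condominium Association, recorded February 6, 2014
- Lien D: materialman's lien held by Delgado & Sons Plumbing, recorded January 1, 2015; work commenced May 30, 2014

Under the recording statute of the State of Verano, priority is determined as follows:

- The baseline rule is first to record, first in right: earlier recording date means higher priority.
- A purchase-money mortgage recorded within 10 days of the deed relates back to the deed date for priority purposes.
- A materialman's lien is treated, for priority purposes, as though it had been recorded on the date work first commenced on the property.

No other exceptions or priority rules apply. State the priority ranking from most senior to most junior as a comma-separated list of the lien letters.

Effective dates: B relates back to the deed date June 28, 2014; D relates back to May 30, 2014 (work commenced).
By effective date, earliest first: C (February 6, 2014), D (May 30, 2014), B (June 28, 2014), A (August 2, 2015).

C, D, B, A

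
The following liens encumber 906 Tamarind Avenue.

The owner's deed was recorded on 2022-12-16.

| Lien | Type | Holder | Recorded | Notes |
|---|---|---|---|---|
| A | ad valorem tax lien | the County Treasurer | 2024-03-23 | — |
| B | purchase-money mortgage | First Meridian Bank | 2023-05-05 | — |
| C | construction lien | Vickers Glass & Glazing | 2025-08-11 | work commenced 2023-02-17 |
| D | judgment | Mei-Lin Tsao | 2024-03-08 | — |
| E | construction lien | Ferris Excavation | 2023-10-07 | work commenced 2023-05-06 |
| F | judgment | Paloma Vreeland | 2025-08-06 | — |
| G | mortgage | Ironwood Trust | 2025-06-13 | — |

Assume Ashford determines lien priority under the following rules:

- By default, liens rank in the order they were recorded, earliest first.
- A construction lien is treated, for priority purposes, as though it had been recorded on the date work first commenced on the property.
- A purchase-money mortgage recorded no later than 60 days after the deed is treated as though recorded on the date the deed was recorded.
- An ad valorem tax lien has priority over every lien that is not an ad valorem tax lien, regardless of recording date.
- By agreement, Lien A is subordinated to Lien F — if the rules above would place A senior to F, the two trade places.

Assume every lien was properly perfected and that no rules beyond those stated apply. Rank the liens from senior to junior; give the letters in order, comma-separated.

Effective dates: B was recorded 140 days after the deed, outside the 60-day window, so it keeps its recording date; C is treated as recorded 2023-02-17, the work-commencement date; E's effective date is 2023-05-06, when work began.
As an ad valorem tax lien, A is senior to every other lien.
Among the remaining liens, by effective date: C (2023-02-17), B (2023-05-05), E (2023-05-06), D (2024-03-08), G (2025-06-13), F (2025-08-06).
A would otherwise be senior to F, so under the subordination agreement A and F exchange positions.

F, C, B, E, D, G, A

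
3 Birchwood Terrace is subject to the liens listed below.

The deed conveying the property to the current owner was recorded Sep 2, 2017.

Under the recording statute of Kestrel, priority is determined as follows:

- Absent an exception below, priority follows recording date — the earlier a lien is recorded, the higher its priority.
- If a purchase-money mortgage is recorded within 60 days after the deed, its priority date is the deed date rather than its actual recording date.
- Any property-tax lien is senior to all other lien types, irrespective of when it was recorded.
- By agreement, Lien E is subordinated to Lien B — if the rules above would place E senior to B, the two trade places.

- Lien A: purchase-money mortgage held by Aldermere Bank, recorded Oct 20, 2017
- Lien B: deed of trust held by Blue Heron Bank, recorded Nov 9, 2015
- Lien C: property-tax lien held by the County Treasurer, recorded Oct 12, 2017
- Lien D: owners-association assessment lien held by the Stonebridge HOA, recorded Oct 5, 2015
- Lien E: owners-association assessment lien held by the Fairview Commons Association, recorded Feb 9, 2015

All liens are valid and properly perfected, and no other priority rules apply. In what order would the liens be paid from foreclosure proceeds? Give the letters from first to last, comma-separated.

C, B, D, E, A

Effective dates after the stated exceptions: A was recorded within the 60-day window, so its effective date is the deed date Sep 2, 2017.
C, as a property-tax lien, has superpriority and ranks first.
Among the remaining liens, by effective date: E (Feb 9, 2015), D (Oct 5, 2015), B (Nov 9, 2015), A (Sep 2, 2017).
E would otherwise be senior to B, so under the subordination agreement E and B exchange positions.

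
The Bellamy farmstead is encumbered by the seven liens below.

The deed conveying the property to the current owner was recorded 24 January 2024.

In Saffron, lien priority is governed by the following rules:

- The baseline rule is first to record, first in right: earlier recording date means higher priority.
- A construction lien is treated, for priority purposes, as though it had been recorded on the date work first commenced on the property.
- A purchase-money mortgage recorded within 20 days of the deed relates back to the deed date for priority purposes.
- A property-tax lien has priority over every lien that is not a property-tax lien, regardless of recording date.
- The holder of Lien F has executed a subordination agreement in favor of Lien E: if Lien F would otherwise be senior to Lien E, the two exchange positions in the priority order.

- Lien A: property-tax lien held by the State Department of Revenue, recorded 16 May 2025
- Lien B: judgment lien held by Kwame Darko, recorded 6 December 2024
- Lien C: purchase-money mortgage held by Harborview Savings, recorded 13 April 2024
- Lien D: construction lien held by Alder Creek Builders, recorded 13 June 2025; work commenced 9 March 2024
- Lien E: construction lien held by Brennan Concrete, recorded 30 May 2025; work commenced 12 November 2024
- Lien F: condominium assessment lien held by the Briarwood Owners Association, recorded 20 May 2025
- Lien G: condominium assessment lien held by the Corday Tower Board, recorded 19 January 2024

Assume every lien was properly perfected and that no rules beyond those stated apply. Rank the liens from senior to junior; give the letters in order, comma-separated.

Effective dates after the stated exceptions: C was recorded 80 days after the deed — beyond 20 days — so no relation-back applies; D relates back to 9 March 2024 (work commenced); E relates back to 12 November 2024 (work commenced).
A, as a property-tax lien, has superpriority and ranks first.
Remaining liens by effective date: G (19 January 2024), D (9 March 2024), C (13 April 2024), E (12 November 2024), B (6 December 2024), F (20 May 2025).
F is already junior to E, so the subordination agreement changes nothing.

A, G, D, C, E, B, F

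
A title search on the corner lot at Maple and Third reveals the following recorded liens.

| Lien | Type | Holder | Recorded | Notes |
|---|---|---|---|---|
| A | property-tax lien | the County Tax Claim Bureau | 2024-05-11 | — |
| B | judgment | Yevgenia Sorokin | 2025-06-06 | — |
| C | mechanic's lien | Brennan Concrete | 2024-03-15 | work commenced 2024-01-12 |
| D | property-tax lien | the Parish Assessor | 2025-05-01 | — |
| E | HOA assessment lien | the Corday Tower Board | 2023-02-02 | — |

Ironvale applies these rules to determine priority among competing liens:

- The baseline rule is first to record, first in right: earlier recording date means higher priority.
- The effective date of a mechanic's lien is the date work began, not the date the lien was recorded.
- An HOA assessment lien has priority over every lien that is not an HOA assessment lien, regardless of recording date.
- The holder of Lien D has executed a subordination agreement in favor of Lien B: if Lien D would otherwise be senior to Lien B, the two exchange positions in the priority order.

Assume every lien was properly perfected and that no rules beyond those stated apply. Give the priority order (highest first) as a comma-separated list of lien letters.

E, C, A, B, D

First, effective dates: C is treated as recorded 2024-01-12, the work-commencement date.
As an HOA assessment lien, E is senior to every other lien.
Ordering the rest by effective date: C (2024-01-12), A (2024-05-11), D (2025-05-01), B (2025-06-06).
The subordination applies — D was senior to B — so D and B swap.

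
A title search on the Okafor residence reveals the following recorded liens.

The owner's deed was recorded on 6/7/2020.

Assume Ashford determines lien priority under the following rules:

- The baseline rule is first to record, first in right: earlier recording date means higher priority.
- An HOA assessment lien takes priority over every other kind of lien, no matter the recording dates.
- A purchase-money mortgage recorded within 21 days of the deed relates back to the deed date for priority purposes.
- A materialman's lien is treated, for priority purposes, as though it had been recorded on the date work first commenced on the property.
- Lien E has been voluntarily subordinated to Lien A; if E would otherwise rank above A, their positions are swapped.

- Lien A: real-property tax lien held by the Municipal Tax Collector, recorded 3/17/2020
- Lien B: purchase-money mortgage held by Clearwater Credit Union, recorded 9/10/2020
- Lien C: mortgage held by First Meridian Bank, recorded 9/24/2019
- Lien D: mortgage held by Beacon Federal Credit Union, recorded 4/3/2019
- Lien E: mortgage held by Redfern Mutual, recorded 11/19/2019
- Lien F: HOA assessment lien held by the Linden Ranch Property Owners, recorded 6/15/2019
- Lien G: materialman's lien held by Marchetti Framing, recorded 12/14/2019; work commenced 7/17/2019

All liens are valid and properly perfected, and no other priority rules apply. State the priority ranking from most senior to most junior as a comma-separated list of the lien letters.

First, effective dates: B was recorded 95 days after the deed, outside the 21-day window, so it keeps its recording date; G's effective date is 7/17/2019, when work began.
F, as an HOA assessment lien, has superpriority and ranks first.
Remaining liens by effective date: D (4/3/2019), G (7/17/2019), C (9/24/2019), E (11/19/2019), A (3/17/2020), B (9/10/2020).
Because E would otherwise rank above A, the subordination swaps them.

F, D, G, C, A, E, B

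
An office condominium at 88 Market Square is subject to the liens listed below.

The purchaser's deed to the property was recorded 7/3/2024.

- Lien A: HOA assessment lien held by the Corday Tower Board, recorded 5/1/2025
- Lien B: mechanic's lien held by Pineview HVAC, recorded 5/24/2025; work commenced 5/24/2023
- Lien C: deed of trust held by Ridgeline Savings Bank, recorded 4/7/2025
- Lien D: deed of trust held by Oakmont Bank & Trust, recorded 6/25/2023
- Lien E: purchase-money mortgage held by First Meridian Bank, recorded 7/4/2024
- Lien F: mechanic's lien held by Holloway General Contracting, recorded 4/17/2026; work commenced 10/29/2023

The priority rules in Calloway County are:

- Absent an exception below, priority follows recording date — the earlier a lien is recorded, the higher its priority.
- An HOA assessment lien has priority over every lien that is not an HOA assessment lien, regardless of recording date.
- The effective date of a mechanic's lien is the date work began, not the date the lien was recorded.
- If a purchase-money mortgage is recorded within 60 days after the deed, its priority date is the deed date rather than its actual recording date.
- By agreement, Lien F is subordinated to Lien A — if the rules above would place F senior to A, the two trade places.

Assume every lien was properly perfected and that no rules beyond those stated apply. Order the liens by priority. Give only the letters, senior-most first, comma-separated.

A, B, D, F, E, C

Effective dates after the stated exceptions: B's effective date is 5/24/2023, when work began; E's effective date is the deed date, 7/3/2024; F's effective date is 10/29/2023, when work began.
A is an HOA assessment lien, so it outranks all other liens regardless of date.
The other liens, earliest effective date first: B (5/24/2023), D (6/25/2023), F (10/29/2023), E (7/3/2024), C (4/7/2025).
Since F is not senior to A, the subordination leaves the order unchanged.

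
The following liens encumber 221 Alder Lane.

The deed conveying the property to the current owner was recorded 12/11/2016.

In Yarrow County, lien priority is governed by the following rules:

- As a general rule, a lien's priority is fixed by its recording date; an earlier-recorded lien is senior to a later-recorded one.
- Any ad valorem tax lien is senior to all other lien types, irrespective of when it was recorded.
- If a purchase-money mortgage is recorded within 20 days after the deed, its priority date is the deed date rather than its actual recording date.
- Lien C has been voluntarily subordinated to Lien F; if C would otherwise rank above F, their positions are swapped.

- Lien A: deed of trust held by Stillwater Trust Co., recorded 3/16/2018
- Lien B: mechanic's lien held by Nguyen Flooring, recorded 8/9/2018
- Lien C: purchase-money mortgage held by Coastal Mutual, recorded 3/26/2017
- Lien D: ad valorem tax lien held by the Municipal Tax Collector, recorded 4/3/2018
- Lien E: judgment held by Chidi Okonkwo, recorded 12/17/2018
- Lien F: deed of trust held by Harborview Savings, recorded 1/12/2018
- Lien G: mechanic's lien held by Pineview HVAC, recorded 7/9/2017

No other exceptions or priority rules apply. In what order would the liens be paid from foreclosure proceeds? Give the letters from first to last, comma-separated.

D, F, G, C, A, B, E

Effective dates: C missed the 20-day window (105 days after the deed), so its recording date stands.
D, as an ad valorem tax lien, has superpriority and ranks first.
The other liens, earliest effective date first: C (3/26/2017), G (7/9/2017), F (1/12/2018), A (3/16/2018), B (8/9/2018), E (12/17/2018).
The subordination applies — C was senior to F — so C and F swap.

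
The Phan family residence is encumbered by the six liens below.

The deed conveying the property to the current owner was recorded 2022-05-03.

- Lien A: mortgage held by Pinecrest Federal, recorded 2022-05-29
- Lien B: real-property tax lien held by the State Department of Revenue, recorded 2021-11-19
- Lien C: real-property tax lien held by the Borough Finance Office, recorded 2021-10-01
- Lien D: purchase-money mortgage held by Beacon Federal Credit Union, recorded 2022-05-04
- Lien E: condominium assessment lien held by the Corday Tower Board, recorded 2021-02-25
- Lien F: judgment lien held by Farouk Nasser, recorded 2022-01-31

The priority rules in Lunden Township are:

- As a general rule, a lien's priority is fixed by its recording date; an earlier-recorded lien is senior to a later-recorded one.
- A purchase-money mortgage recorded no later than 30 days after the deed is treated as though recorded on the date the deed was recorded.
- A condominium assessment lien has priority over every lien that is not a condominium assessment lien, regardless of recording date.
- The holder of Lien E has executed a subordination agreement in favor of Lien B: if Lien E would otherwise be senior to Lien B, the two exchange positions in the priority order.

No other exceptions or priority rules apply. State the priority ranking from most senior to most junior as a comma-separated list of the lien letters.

First, effective dates: D's effective date is the deed date, 2022-05-03.
E is a condominium assessment lien and takes priority over every other lien.
Remaining liens by effective date: C (2021-10-01), B (2021-11-19), F (2022-01-31), D (2022-05-03), A (2022-05-29).
E is senior to B before the subordination, so the two trade places.

B, C, E, F, D, A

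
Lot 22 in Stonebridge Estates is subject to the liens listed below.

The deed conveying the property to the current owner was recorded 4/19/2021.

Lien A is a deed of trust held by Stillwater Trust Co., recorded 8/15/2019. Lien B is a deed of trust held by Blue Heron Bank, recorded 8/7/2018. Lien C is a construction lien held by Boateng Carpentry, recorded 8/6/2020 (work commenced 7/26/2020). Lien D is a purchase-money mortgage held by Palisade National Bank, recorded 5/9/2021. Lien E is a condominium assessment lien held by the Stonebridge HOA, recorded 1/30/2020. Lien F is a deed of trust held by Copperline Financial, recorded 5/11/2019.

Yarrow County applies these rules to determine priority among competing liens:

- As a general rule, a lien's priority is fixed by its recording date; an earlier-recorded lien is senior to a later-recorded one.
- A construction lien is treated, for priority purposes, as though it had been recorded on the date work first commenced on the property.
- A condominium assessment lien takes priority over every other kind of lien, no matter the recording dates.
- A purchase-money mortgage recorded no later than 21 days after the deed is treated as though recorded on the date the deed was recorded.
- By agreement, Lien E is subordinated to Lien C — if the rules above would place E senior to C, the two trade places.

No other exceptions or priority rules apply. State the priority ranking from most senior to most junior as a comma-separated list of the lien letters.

Adjusting effective dates: C is treated as recorded 7/26/2020, the work-commencement date; D was recorded within the 21-day window, so its effective date is the deed date 4/19/2021.
E is a condominium assessment lien, so it outranks all other liens regardless of date.
Remaining liens by effective date: B (8/7/2018), F (5/11/2019), A (8/15/2019), C (7/26/2020), D (4/19/2021).
E would otherwise be senior to C, so under the subordination agreement E and C exchange positions.

C, B, F, A, E, D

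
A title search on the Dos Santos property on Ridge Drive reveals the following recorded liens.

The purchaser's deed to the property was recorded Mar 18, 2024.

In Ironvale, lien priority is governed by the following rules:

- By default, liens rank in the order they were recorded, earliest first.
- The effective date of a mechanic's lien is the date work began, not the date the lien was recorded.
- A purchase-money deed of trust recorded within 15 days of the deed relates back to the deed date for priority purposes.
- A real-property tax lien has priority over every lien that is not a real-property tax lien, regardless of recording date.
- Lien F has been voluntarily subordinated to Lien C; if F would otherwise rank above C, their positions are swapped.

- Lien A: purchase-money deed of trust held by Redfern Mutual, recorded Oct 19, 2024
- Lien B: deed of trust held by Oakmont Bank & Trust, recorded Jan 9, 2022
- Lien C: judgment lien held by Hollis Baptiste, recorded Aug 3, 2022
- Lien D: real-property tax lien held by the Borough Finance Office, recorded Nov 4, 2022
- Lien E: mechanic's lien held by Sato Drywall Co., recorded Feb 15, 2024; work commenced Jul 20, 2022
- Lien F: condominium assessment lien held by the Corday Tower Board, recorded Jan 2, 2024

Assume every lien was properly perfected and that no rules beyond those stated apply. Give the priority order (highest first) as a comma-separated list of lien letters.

First, effective dates: A was recorded 215 days after the deed — beyond 15 days — so no relation-back applies; E is treated as recorded Jul 20, 2022, the work-commencement date.
D, as a real-property tax lien, has superpriority and ranks first.
Among the remaining liens, by effective date: B (Jan 9, 2022), E (Jul 20, 2022), C (Aug 3, 2022), F (Jan 2, 2024), A (Oct 19, 2024).
Since F is not senior to C, the subordination leaves the order unchanged.

D, B, E, C, F, A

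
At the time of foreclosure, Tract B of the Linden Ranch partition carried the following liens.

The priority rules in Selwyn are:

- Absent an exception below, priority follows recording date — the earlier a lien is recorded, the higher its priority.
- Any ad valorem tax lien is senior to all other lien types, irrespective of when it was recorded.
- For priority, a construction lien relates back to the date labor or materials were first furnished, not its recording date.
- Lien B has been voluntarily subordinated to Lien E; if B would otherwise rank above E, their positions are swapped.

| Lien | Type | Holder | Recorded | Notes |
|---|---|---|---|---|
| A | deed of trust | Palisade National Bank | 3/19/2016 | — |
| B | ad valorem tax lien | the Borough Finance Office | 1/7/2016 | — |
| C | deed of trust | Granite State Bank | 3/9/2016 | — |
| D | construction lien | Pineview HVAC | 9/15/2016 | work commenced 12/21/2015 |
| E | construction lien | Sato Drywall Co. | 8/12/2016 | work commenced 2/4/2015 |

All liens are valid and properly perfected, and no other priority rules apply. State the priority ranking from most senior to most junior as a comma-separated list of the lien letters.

E, B, D, C, A

Effective dates: D is treated as recorded 12/21/2015, the work-commencement date; E's effective date is 2/4/2015, when work began.
As an ad valorem tax lien, B is senior to every other lien.
Among the remaining liens, by effective date: E (2/4/2015), D (12/21/2015), C (3/9/2016), A (3/19/2016).
Because B would otherwise rank above E, the subordination swaps them.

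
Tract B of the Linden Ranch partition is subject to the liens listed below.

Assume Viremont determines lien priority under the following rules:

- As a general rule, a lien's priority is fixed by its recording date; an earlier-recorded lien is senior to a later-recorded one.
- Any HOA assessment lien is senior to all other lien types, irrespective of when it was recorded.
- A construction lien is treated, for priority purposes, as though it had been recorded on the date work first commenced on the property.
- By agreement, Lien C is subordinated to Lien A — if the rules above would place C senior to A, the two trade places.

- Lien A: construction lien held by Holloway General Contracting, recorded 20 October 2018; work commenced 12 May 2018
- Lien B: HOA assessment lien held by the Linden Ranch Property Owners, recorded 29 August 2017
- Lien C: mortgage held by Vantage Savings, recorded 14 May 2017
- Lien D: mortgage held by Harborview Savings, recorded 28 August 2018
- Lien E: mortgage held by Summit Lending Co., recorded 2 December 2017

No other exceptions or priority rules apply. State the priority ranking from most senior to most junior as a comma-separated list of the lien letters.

Effective dates: A's effective date is 12 May 2018, when work began.
B, as an HOA assessment lien, has superpriority and ranks first.
Remaining liens by effective date: C (14 May 2017), E (2 December 2017), A (12 May 2018), D (28 August 2018).
Because C would otherwise rank above A, the subordination swaps them.

B, A, E, C, D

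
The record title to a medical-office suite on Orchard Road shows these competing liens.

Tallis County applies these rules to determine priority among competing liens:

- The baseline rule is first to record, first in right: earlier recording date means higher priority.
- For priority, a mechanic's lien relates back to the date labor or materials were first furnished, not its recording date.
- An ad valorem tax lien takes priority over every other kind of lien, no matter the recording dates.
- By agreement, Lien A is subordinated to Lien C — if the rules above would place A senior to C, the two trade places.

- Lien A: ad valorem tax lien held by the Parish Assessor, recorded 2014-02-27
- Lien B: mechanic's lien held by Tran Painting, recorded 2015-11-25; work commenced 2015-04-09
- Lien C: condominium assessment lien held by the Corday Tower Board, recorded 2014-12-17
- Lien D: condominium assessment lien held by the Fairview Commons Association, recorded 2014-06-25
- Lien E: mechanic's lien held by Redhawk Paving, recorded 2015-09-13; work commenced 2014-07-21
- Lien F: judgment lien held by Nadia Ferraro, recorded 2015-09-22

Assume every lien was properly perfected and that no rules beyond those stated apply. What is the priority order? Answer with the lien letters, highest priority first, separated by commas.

C, D, E, A, B, F

Adjusting effective dates: B's effective date is 2015-04-09, when work began; E relates back to 2014-07-21 (work commenced).
As an ad valorem tax lien, A is senior to every other lien.
Among the remaining liens, by effective date: D (2014-06-25), E (2014-07-21), C (2014-12-17), B (2015-04-09), F (2015-09-22).
Because A would otherwise rank above C, the subordination swaps them.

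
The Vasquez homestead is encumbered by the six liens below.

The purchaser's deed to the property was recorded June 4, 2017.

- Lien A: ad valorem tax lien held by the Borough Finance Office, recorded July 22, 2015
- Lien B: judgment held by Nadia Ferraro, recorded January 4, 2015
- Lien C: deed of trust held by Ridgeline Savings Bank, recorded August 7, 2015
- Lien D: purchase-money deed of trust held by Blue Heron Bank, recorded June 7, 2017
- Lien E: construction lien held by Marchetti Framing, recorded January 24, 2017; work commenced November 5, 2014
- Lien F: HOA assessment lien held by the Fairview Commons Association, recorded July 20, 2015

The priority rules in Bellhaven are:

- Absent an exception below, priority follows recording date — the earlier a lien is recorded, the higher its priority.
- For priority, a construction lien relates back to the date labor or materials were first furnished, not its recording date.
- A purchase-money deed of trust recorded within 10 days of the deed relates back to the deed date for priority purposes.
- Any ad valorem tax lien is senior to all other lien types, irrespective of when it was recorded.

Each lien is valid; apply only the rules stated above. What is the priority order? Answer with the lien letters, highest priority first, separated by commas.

Adjusting effective dates: D's effective date is the deed date, June 4, 2017; E's effective date is November 5, 2014, when work began.
A is an ad valorem tax lien, so it outranks all other liens regardless of date.
Among the remaining liens, by effective date: E (November 5, 2014), B (January 4, 2015), F (July 20, 2015), C (August 7, 2015), D (June 4, 2017).

A, E, B, F, C, D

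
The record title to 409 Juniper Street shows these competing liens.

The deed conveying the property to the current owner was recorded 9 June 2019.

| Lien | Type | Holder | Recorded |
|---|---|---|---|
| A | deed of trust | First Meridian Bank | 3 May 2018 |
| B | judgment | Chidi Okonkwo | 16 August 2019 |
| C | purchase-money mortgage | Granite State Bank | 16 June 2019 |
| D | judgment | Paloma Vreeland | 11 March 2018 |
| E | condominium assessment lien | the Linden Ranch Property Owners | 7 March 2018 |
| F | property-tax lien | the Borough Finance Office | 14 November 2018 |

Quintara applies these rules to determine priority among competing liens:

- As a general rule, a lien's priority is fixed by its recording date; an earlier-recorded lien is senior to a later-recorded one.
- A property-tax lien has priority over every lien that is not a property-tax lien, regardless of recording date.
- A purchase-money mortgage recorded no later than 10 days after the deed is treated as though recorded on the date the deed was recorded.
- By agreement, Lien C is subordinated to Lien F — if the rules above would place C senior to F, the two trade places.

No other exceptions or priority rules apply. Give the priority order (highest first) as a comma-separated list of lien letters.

First, effective dates: C was recorded within the 10-day window, so its effective date is the deed date 9 June 2019.
As a property-tax lien, F is senior to every other lien.
The other liens, earliest effective date first: E (7 March 2018), D (11 March 2018), A (3 May 2018), C (9 June 2019), B (16 August 2019).
C is already junior to F, so the subordination agreement changes nothing.

F, E, D, A, C, B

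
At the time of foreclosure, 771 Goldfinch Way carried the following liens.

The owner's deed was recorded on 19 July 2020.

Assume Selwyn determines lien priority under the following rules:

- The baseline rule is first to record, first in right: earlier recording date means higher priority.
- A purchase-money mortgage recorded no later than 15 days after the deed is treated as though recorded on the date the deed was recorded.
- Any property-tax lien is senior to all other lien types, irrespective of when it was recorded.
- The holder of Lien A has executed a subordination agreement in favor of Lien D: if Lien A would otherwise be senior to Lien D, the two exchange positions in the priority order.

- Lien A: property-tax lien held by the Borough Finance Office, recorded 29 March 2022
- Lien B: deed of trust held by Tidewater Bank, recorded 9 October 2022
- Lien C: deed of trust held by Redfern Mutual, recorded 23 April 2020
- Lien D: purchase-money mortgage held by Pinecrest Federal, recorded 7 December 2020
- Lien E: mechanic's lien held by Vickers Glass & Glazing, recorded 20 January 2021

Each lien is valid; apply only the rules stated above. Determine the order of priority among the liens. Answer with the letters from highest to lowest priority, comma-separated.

Adjusting effective dates: D was recorded 141 days after the deed, outside the 15-day window, so it keeps its recording date.
As a property-tax lien, A is senior to every other lien.
Ordering the rest by effective date: C (23 April 2020), D (7 December 2020), E (20 January 2021), B (9 October 2022).
The subordination applies — A was senior to D — so A and D swap.

D, C, A, E, B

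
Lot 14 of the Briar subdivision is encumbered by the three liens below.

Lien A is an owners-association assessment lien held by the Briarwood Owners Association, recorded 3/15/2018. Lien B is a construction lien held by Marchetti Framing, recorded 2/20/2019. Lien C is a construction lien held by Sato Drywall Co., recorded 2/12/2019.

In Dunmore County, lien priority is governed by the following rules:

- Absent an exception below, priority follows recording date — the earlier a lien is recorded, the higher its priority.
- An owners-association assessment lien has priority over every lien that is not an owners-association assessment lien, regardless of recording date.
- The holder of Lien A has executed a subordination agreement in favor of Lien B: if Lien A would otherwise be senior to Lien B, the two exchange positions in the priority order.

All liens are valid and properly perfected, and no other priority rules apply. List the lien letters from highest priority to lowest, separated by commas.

B, C, A

A is an owners-association assessment lien and takes priority over every other lien.
Ordering the rest by effective date: C (2/12/2019), B (2/20/2019).
A is senior to B before the subordination, so the two trade places.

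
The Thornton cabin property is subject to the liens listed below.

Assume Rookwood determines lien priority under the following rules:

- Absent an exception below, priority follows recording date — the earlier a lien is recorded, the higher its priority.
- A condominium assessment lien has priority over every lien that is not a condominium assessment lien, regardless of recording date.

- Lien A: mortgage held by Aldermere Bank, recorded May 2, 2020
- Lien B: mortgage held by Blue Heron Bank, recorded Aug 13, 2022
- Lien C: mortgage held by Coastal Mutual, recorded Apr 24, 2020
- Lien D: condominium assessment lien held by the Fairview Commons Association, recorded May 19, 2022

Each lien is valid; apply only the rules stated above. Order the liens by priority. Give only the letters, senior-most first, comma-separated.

D, C, A, B

D, as a condominium assessment lien, has superpriority and ranks first.
Among the remaining liens, by effective date: C (Apr 24, 2020), A (May 2, 2020), B (Aug 13, 2022).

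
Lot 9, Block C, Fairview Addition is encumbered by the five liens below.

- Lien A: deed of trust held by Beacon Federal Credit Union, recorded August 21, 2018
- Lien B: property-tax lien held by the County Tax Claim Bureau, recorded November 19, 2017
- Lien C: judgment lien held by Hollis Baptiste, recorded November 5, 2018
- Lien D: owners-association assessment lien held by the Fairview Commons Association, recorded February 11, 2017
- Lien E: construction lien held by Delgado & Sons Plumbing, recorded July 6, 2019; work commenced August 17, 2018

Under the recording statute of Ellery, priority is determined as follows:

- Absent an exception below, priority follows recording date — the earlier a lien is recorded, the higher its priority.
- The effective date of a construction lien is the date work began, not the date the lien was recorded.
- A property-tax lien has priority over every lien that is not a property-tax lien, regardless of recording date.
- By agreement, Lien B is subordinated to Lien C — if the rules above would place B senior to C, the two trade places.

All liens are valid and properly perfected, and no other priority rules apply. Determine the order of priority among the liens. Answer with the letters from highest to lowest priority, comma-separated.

C, D, E, A, B

Adjusting effective dates: E is treated as recorded August 17, 2018, the work-commencement date.
As a property-tax lien, B is senior to every other lien.
The other liens, earliest effective date first: D (February 11, 2017), E (August 17, 2018), A (August 21, 2018), C (November 5, 2018).
B would otherwise be senior to C, so under the subordination agreement B and C exchange positions.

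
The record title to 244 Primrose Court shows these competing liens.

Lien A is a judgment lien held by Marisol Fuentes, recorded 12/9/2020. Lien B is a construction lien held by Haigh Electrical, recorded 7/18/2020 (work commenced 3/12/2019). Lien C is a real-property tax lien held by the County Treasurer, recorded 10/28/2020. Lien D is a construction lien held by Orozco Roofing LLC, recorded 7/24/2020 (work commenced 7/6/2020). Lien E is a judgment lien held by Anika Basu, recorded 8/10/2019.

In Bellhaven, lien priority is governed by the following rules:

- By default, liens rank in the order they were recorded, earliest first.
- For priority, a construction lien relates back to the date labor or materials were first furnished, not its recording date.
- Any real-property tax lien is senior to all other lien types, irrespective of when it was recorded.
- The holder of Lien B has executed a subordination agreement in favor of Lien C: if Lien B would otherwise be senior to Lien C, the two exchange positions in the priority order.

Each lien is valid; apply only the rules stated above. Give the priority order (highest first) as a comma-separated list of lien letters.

C, B, E, D, A

First, effective dates: B is treated as recorded 3/12/2019, the work-commencement date; D is treated as recorded 7/6/2020, the work-commencement date.
C, as a real-property tax lien, has superpriority and ranks first.
Remaining liens by effective date: B (3/12/2019), E (8/10/2019), D (7/6/2020), A (12/9/2020).
B already ranks below C; the subordination has no effect.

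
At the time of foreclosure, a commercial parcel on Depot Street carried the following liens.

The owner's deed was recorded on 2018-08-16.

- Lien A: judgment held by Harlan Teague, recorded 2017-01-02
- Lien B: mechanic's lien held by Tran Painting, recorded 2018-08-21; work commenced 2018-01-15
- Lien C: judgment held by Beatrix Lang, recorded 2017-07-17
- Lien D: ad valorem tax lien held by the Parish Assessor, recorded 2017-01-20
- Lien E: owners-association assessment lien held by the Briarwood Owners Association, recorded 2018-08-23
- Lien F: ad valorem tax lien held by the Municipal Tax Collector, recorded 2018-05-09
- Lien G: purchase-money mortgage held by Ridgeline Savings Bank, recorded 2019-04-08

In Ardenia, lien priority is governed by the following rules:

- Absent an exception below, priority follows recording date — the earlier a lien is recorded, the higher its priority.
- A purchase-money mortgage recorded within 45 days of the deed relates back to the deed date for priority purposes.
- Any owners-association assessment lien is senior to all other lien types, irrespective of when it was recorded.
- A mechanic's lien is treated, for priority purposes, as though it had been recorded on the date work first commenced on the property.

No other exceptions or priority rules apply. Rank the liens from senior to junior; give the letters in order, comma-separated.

First, effective dates: B relates back to 2018-01-15 (work commenced); G was recorded 235 days after the deed — beyond 45 days — so no relation-back applies.
E, as an owners-association assessment lien, has superpriority and ranks first.
The other liens, earliest effective date first: A (2017-01-02), D (2017-01-20), C (2017-07-17), B (2018-01-15), F (2018-05-09), G (2019-04-08).

E, A, D, C, B, F, G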